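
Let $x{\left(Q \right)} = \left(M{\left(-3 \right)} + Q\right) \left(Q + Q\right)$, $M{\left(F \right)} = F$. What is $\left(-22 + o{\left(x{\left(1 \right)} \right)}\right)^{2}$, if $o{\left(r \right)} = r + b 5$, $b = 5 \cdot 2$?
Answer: $576$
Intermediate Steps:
$b = 10$
$x{\left(Q \right)} = 2 Q \left(-3 + Q\right)$ ($x{\left(Q \right)} = \left(-3 + Q\right) \left(Q + Q\right) = \left(-3 + Q\right) 2 Q = 2 Q \left(-3 + Q\right)$)
$o{\left(r \right)} = 50 + r$ ($o{\left(r \right)} = r + 10 \cdot 5 = r + 50 = 50 + r$)
$\left(-22 + o{\left(x{\left(1 \right)} \right)}\right)^{2} = \left(-22 + \left(50 + 2 \cdot 1 \left(-3 + 1\right)\right)\right)^{2} = \left(-22 + \left(50 + 2 \cdot 1 \left(-2\right)\right)\right)^{2} = \left(-22 + \left(50 - 4\right)\right)^{2} = \left(-22 + 46\right)^{2} = 24^{2} = 576$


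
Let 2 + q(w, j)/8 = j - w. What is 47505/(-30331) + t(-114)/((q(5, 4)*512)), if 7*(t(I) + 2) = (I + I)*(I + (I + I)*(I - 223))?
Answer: 37605912175/186353664 ≈ 201.80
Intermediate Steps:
q(w, j) = -16 - 8*w + 8*j (q(w, j) = -16 + 8*(j - w) = -16 + (-8*w + 8*j) = -16 - 8*w + 8*j)
t(I) = -2 + 2*I*(I + 2*I*(-223 + I))/7 (t(I) = -2 + ((I + I)*(I + (I + I)*(I - 223)))/7 = -2 + ((2*I)*(I + (2*I)*(-223 + I)))/7 = -2 + ((2*I)*(I + 2*I*(-223 + I)))/7 = -2 + (2*I*(I + 2*I*(-223 + I)))/7 = -2 + 2*I*(I + 2*I*(-223 + I))/7)
47505/(-30331) + t(-114)/((q(5, 4)*512)) = 47505/(-30331) + (-2 - 890/7*(-114)² + (4/7)*(-114)³)/(((-16 - 8*5 + 8*4)*512)) = 47505*(-1/30331) + (-2 - 890/7*12996 + (4/7)*(-1481544))/(((-16 - 40 + 32)*512)) = -47505/30331 + (-2 - 11566440/7 - 5926176/7)/((-24*512)) = -47505/30331 - 17492630/7/(-12288) = -47505/30331 - 17492630/7*(-1/12288) = -47505/30331 + 8746315/43008 = 37605912175/186353664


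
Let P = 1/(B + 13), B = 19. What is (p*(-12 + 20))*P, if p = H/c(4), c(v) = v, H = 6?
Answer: 3/8 ≈ 0.37500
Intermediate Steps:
P = 1/32 (P = 1/(19 + 13) = 1/32 ≈ 0.031250)
p = 3/2 (p = 6/4 = 6*(¼) = 3/2 ≈ 1.5000)
(p*(-12 + 20))*P = (3*(-12 + 20)/2)*(1/32) = ((3/2)*8)*(1/32) = 12*(1/32) = 3/8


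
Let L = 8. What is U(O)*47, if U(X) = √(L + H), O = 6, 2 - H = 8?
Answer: 47*√2 ≈ 66.468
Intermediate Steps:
H = -6 (H = 2 - 1*8 = 2 - 8 = -6)
U(X) = √2 (U(X) = √(8 - 6) = √2)
U(O)*47 = √2*47 = 47*√2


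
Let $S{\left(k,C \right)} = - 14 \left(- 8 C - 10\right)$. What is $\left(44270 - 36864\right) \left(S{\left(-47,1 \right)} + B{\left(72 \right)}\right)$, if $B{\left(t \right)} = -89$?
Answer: $1207178$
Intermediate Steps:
$S{\left(k,C \right)} = 140 + 112 C$ ($S{\left(k,C \right)} = - 14 \left(-10 - 8 C\right) = 140 + 112 C$)
$\left(44270 - 36864\right) \left(S{\left(-47,1 \right)} + B{\left(72 \right)}\right) = \left(44270 - 36864\right) \left(\left(140 + 112 \cdot 1\right) - 89\right) = 7406 \left(\left(140 + 112\right) - 89\right) = 7406 \left(252 - 89\right) = 7406 \cdot 163 = 1207178$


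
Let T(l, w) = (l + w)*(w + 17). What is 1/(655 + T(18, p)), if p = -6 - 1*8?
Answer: 1/667 ≈ 0.0014993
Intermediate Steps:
p = -14 (p = -6 - 8 = -14)
T(l, w) = (17 + w)*(l + w) (T(l, w) = (l + w)*(17 + w) = (17 + w)*(l + w))
1/(655 + T(18, p)) = 1/(655 + ((-14)² + 17*18 + 17*(-14) + 18*(-14))) = 1/(655 + (196 + 306 - 238 - 252)) = 1/(655 + 12) = 1/667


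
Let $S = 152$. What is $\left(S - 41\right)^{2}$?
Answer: $12321$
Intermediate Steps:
$\left(S - 41\right)^{2} = \left(152 - 41\right)^{2} = 111^{2} = 12321$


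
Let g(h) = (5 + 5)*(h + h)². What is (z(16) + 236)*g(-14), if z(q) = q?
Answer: 1975680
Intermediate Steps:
g(h) = 40*h² (g(h) = 10*(2*h)² = 10*(4*h²) = 40*h²)
(z(16) + 236)*g(-14) = (16 + 236)*(40*(-14)²) = 252*(40*196) = 252*7840 = 1975680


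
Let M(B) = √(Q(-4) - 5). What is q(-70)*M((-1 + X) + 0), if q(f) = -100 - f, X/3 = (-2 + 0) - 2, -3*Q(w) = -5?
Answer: -10*I*√30 ≈ -54.772*I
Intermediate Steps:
Q(w) = 5/3 (Q(w) = -⅓*(-5) = 5/3)
X = -12 (X = 3*((-2 + 0) - 2) = 3*(-2 - 2) = 3*(-4) = -12)
M(B) = I*√30/3 (M(B) = √(5/3 - 5) = √(-10/3) = I*√30/3)
q(-70)*M((-1 + X) + 0) = (-100 - 1*(-70))*(I*√30/3) = (-100 + 70)*(I*√30/3) = -10*I*√30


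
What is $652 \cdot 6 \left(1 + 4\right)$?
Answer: $19560$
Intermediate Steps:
$652 \cdot 6 \left(1 + 4\right) = 652 \cdot 6 \cdot 5 = 652 \cdot 30 = 19560$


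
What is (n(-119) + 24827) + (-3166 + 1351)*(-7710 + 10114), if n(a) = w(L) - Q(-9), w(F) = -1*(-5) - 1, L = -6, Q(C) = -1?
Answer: -4338428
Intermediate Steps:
w(F) = 4 (w(F) = 5 - 1 = 4)
n(a) = 5 (n(a) = 4 - 1*(-1) = 4 + 1 = 5)
(n(-119) + 24827) + (-3166 + 1351)*(-7710 + 10114) = (5 + 24827) + (-3166 + 1351)*(-7710 + 10114) = 24832 - 1815*2404 = 24832 - 4363260 = -4338428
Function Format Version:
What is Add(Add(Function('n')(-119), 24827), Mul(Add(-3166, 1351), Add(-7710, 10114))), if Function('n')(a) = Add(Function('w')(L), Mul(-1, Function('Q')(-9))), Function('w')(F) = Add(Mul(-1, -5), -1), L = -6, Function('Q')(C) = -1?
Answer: -4338428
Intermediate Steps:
Function('w')(F) = 4 (Function('w')(F) = Add(5, -1) = 4)
Function('n')(a) = 5 (Function('n')(a) = Add(4, Mul(-1, -1)) = Add(4, 1) = 5)
Add(Add(Function('n')(-119), 24827), Mul(Add(-3166, 1351), Add(-7710, 10114))) = Add(Add(5, 24827), Mul(Add(-3166, 1351), Add(-7710, 10114))) = Add(24832, Mul(-1815, 2404)) = Add(24832, -4363260) = -4338428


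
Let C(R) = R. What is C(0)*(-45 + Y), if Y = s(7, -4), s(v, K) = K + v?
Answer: 0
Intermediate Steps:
Y = 3 (Y = -4 + 7 = 3)
C(0)*(-45 + Y) = 0*(-45 + 3) = 0*(-42) = 0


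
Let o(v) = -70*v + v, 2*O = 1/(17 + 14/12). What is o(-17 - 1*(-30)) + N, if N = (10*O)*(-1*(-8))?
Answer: -97533/109 ≈ -894.80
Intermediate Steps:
O = 3/109 (O = 1/(2*(17 + 14/12)) = 1/(2*(17 + 14*(1/12))) = 1/(2*(17 + 7/6)) = 1/(2*(109/6)) = (1/2)*(6/109) = 3/109 ≈ 0.027523)
o(v) = -69*v
N = 240/109 (N = (10*(3/109))*(-1*(-8)) = (30/109)*8 = 240/109 ≈ 2.2018)
o(-17 - 1*(-30)) + N = -69*(-17 - 1*(-30)) + 240/109 = -69*(-17 + 30) + 240/109 = -69*13 + 240/109 = -897 + 240/109 = -97533/109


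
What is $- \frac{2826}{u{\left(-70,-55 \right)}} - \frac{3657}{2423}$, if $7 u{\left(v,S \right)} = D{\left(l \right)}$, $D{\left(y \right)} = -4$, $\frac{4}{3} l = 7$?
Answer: $\frac{23958579}{4846} \approx 4944.0$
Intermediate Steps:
$l = \frac{21}{4}$ ($l = \frac{3}{4} \cdot 7 = \frac{21}{4} \approx 5.25$)
$u{\left(v,S \right)} = - \frac{4}{7}$ ($u{\left(v,S \right)} = \frac{1}{7} \left(-4\right) = - \frac{4}{7}$)
$- \frac{2826}{u{\left(-70,-55 \right)}} - \frac{3657}{2423} = - \frac{2826}{- \frac{4}{7}} - \frac{3657}{2423} = \left(-2826\right) \left(- \frac{7}{4}\right) - \frac{3657}{2423} = \frac{9891}{2} - \frac{3657}{2423} = \frac{23958579}{4846}$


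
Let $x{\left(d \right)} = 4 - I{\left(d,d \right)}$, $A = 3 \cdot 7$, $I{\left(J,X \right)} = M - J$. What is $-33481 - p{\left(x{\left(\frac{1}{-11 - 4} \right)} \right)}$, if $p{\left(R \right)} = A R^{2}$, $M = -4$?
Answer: $- \frac{2610202}{75} \approx -34803.0$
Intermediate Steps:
$I{\left(J,X \right)} = -4 - J$
$A = 21$
$x{\left(d \right)} = 8 + d$ ($x{\left(d \right)} = 4 - \left(-4 - d\right) = 4 + \left(4 + d\right) = 8 + d$)
$p{\left(R \right)} = 21 R^{2}$
$-33481 - p{\left(x{\left(\frac{1}{-11 - 4} \right)} \right)} = -33481 - 21 \left(8 + \frac{1}{-11 - 4}\right)^{2} = -33481 - 21 \left(8 + \frac{1}{-15}\right)^{2} = -33481 - 21 \left(8 - \frac{1}{15}\right)^{2} = -33481 - 21 \left(\frac{119}{15}\right)^{2} = -33481 - 21 \cdot \frac{14161}{225} = -33481 - \frac{99127}{75} = - \frac{2610202}{75}$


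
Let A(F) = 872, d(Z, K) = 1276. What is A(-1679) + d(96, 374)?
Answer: 2148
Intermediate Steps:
A(-1679) + d(96, 374) = 872 + 1276 = 2148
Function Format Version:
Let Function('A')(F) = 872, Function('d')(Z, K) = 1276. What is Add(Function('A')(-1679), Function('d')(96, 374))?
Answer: 2148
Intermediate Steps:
Add(Function('A')(-1679), Function('d')(96, 374)) = Add(872, 1276) = 2148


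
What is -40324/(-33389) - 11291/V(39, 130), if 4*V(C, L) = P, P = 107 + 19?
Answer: -107349998/300501 ≈ -357.24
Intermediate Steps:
P = 126
V(C, L) = 63/2 (V(C, L) = (¼)*126 = 63/2)
-40324/(-33389) - 11291/V(39, 130) = -40324/(-33389) - 11291/63/2 = -40324*(-1/33389) - 11291*2/63 = 40324/33389 - 3226/9 = -107349998/300501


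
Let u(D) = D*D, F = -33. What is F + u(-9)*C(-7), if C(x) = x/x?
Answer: 48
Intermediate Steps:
C(x) = 1
u(D) = D²
F + u(-9)*C(-7) = -33 + (-9)²*1 = -33 + 81*1 = -33 + 81 = 48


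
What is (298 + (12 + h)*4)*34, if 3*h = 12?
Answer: 12308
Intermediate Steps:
h = 4 (h = (1/3)*12 = 4)
(298 + (12 + h)*4)*34 = (298 + (12 + 4)*4)*34 = (298 + 16*4)*34 = (298 + 64)*34 = 362*34 = 12308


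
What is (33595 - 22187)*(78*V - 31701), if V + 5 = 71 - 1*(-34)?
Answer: -272662608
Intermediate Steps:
V = 100 (V = -5 + (71 - 1*(-34)) = -5 + (71 + 34) = -5 + 105 = 100)
(33595 - 22187)*(78*V - 31701) = (33595 - 22187)*(78*100 - 31701) = 11408*(7800 - 31701) = 11408*(-23901) = -272662608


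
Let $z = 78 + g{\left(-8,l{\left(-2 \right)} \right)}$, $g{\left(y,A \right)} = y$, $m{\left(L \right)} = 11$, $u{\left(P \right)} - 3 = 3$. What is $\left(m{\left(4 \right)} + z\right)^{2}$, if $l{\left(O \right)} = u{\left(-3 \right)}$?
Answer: $6561$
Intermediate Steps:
$u{\left(P \right)} = 6$ ($u{\left(P \right)} = 3 + 3 = 6$)
$l{\left(O \right)} = 6$
$z = 70$ ($z = 78 - 8 = 70$)
$\left(m{\left(4 \right)} + z\right)^{2} = \left(11 + 70\right)^{2} = 81^{2} = 6561$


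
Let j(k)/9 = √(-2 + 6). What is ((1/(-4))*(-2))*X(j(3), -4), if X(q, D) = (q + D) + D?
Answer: 5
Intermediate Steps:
j(k) = 18 (j(k) = 9*√(-2 + 6) = 9*√4 = 9*2 = 18)
X(q, D) = q + 2*D (X(q, D) = (D + q) + D = q + 2*D)
((1/(-4))*(-2))*X(j(3), -4) = ((1/(-4))*(-2))*(18 + 2*(-4)) = (-¼*1*(-2))*(18 - 8) = -¼*(-2)*10 = (½)*10 = 5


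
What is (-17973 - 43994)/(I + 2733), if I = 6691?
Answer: -61967/9424 ≈ -6.5754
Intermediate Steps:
(-17973 - 43994)/(I + 2733) = (-17973 - 43994)/(6691 + 2733) = -61967/9424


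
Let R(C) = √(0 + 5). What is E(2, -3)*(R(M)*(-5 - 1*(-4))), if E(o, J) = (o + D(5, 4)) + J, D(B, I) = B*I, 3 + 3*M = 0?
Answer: -19*√5 ≈ -42.485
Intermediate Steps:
M = -1 (M = -1 + (⅓)*0 = -1 + 0 = -1)
R(C) = √5
E(o, J) = 20 + J + o (E(o, J) = (o + 5*4) + J = (o + 20) + J = (20 + o) + J = 20 + J + o)
E(2, -3)*(R(M)*(-5 - 1*(-4))) = (20 - 3 + 2)*(√5*(-5 - 1*(-4))) = 19*(√5*(-5 + 4)) = 19*(√5*(-1)) = 19*(-√5) = -19*√5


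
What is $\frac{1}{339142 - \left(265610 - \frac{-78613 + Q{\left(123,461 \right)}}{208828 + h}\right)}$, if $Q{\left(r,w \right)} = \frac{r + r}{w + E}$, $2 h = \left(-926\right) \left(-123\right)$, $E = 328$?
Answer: $\frac{69899351}{5139818402595} \approx 1.36 \cdot 10^{-5}$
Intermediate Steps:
$h = 56949$ ($h = \frac{\left(-926\right) \left(-123\right)}{2} = \frac{1}{2} \cdot 113898 = 56949$)
$Q{\left(r,w \right)} = \frac{2 r}{328 + w}$ ($Q{\left(r,w \right)} = \frac{r + r}{w + 328} = \frac{2 r}{328 + w}$)
$\frac{1}{339142 - \left(265610 - \frac{-78613 + Q{\left(123,461 \right)}}{208828 + h}\right)} = \frac{1}{339142 - \left(265610 - \frac{-78613 + 2 \cdot 123 \frac{1}{328 + 461}}{208828 + 56949}\right)} = \frac{1}{339142 - \left(265610 - \frac{-78613 + 2 \cdot 123 \cdot \frac{1}{789}}{265777}\right)} = \frac{1}{339142 - \left(265610 - \left(-78613 + 2 \cdot 123 \cdot \frac{1}{789}\right) \frac{1}{265777}\right)} = \frac{1}{339142 - \left(265610 - \left(-78613 + \frac{82}{263}\right) \frac{1}{265777}\right)} = \frac{1}{339142 - \frac{18565987294247}{69899351}} = \frac{1}{\frac{5139818402595}{69899351}} = \frac{69899351}{5139818402595}$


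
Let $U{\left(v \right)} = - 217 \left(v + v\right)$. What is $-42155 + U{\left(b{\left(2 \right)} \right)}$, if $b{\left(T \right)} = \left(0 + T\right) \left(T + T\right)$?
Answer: $-45627$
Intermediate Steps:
$b{\left(T \right)} = 2 T^{2}$ ($b{\left(T \right)} = T 2 T = 2 T^{2}$)
$U{\left(v \right)} = - 434 v$ ($U{\left(v \right)} = - 217 \cdot 2 v = - 434 v$)
$-42155 + U{\left(b{\left(2 \right)} \right)} = -42155 - 434 \cdot 2 \cdot 2^{2} = -42155 - 434 \cdot 2 \cdot 4 = -42155 - 3472 = -45627$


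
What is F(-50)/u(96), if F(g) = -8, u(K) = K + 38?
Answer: -4/67 ≈ -0.059702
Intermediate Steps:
u(K) = 38 + K
F(-50)/u(96) = -8/(38 + 96) = -8/134 = -8*1/134 = -4/67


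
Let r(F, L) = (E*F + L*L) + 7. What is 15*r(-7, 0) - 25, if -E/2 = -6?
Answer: -1180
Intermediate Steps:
E = 12 (E = -2*(-6) = 12)
r(F, L) = 7 + L² + 12*F (r(F, L) = (12*F + L*L) + 7 = (12*F + L²) + 7 = (L² + 12*F) + 7 = 7 + L² + 12*F)
15*r(-7, 0) - 25 = 15*(7 + 0² + 12*(-7)) - 25 = 15*(7 + 0 - 84) - 25 = 15*(-77) - 25 = -1155 - 25 = -1180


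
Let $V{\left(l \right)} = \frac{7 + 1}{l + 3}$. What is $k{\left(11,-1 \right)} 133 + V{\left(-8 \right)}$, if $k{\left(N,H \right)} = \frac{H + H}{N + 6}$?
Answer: $- \frac{1466}{85} \approx -17.247$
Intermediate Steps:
$V{\left(l \right)} = \frac{8}{3 + l}$
$k{\left(N,H \right)} = \frac{2 H}{6 + N}$
$k{\left(11,-1 \right)} 133 + V{\left(-8 \right)} = 2 \left(-1\right) \frac{1}{6 + 11} \cdot 133 + \frac{8}{3 - 8} = 2 \left(-1\right) \frac{1}{17} \cdot 133 + \frac{8}{-5} = 2 \left(-1\right) \frac{1}{17} \cdot 133 + 8 \left(- \frac{1}{5}\right) = \left(- \frac{2}{17}\right) 133 - \frac{8}{5} = - \frac{266}{17} - \frac{8}{5} = - \frac{1466}{85}$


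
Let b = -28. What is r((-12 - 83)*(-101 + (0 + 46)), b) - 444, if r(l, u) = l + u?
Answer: 4753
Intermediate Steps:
r((-12 - 83)*(-101 + (0 + 46)), b) - 444 = ((-12 - 83)*(-101 + (0 + 46)) - 28) - 444 = (-95*(-101 + 46) - 28) - 444 = (-95*(-55) - 28) - 444 = (5225 - 28) - 444 = 5197 - 444 = 4753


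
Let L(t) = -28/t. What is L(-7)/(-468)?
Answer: -1/117 ≈ -0.0085470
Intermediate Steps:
L(-7)/(-468) = -28/(-7)/(-468) = -28*(-1/7)*(-1/468) = 4*(-1/468) = -1/117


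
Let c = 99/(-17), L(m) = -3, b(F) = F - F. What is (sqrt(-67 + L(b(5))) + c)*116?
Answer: -11484/17 + 116*I*sqrt(70) ≈ -675.53 + 970.53*I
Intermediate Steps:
b(F) = 0
c = -99/17 (c = 99*(-1/17) = -99/17 ≈ -5.8235)
(sqrt(-67 + L(b(5))) + c)*116 = (sqrt(-67 - 3) - 99/17)*116 = (sqrt(-70) - 99/17)*116 = (I*sqrt(70) - 99/17)*116 = (-99/17 + I*sqrt(70))*116 = -11484/17 + 116*I*sqrt(70)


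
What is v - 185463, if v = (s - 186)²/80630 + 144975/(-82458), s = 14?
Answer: -205512737715133/1108098090 ≈ -1.8546e+5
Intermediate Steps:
v = -1541649463/1108098090 (v = (14 - 186)²/80630 + 144975/(-82458) = (-172)²*(1/80630) + 144975*(-1/82458) = 29584*(1/80630) - 48325/27486 = 14792/40315 - 48325/27486 = -1541649463/1108098090 ≈ -1.3913)
v - 185463 = -1541649463/1108098090 - 185463 = -205512737715133/1108098090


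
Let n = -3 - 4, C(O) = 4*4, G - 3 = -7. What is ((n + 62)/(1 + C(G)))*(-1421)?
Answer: -78155/17 ≈ -4597.4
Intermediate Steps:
G = -4 (G = 3 - 7 = -4)
C(O) = 16
n = -7
((n + 62)/(1 + C(G)))*(-1421) = ((-7 + 62)/(1 + 16))*(-1421) = (55/17)*(-1421) = -78155/17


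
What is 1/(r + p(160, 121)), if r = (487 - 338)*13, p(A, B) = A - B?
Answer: 1/1976 ≈ 0.00050607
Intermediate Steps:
r = 1937 (r = 149*13 = 1937)
1/(r + p(160, 121)) = 1/(1937 + (160 - 1*121)) = 1/(1937 + (160 - 121)) = 1/(1937 + 39) = 1/1976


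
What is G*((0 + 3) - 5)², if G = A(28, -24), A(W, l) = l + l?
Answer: -192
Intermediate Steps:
A(W, l) = 2*l
G = -48 (G = 2*(-24) = -48)
G*((0 + 3) - 5)² = -48*((0 + 3) - 5)² = -48*(3 - 5)² = -48*(-2)² = -48*4 = -192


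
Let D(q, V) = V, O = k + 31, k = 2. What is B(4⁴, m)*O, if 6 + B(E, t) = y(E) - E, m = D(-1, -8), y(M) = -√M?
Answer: -9174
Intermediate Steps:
O = 33 (O = 2 + 31 = 33)
m = -8
B(E, t) = -6 - E - √E (B(E, t) = -6 + (-√E - E) = -6 + (-E - √E) = -6 - E - √E)
B(4⁴, m)*O = (-6 - 1*4⁴ - √(4⁴))*33 = (-6 - 1*256 - √256)*33 = (-6 - 256 - 1*16)*33 = (-6 - 256 - 16)*33 = -278*33 = -9174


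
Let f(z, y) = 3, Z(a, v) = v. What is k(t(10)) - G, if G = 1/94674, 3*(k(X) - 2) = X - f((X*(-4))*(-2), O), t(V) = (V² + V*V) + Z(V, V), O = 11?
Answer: 6721853/94674 ≈ 71.000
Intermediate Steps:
t(V) = V + 2*V² (t(V) = (V² + V*V) + V = (V² + V²) + V = 2*V² + V = V + 2*V²)
k(X) = 1 + X/3 (k(X) = 2 + (X - 1*3)/3 = 2 + (X - 3)/3 = 2 + (-3 + X)/3 = 2 + (-1 + X/3) = 1 + X/3)
G = 1/94674 ≈ 1.0563e-5
k(t(10)) - G = (1 + (10*(1 + 2*10))/3) - 1*1/94674 = (1 + (10*(1 + 20))/3) - 1/94674 = (1 + (10*21)/3) - 1/94674 = (1 + (⅓)*210) - 1/94674 = (1 + 70) - 1/94674 = 71 - 1/94674 = 6721853/94674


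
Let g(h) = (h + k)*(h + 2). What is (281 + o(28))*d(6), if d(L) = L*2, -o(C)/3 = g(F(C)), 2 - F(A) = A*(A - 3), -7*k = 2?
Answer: -122450124/7 ≈ -1.7493e+7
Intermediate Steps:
k = -2/7 (k = -1/7*2 = -2/7 ≈ -0.28571)
F(A) = 2 - A*(-3 + A) (F(A) = 2 - A*(A - 3) = 2 - A*(-3 + A))
g(h) = (2 + h)*(-2/7 + h) (g(h) = (h - 2/7)*(h + 2) = (-2/7 + h)*(2 + h) = (2 + h)*(-2/7 + h))
o(C) = -60/7 - 3*(2 - C**2 + 3*C)**2 - 108*C/7 + 36*C**2/7 (o(C) = -3*(-4/7 + (2 - C**2 + 3*C)**2 + 12*(2 - C**2 + 3*C)/7) = -3*(-4/7 + (2 - C**2 + 3*C)**2 + (24/7 - 12*C**2/7 + 36*C/7)) = -3*(20/7 + (2 - C**2 + 3*C)**2 - 12*C**2/7 + 36*C/7) = -60/7 - 3*(2 - C**2 + 3*C)**2 - 108*C/7 + 36*C**2/7)
d(L) = 2*L
(281 + o(28))*d(6) = (281 + (-144/7 - 3*28**4 + 18*28**3 - 360/7*28 - 69/7*28**2))*(2*6) = (281 + (-144/7 - 3*614656 + 18*21952 - 1440 - 69/7*784))*12 = (281 + (-144/7 - 1843968 + 395136 - 1440 - 7728))*12 = (281 - 10206144/7)*12 = -10204177/7*12 = -122450124/7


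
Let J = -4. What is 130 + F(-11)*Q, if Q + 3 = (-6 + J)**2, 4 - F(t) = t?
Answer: 1585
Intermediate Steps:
F(t) = 4 - t
Q = 97 (Q = -3 + (-6 - 4)**2 = -3 + (-10)**2 = -3 + 100 = 97)
130 + F(-11)*Q = 130 + (4 - 1*(-11))*97 = 130 + (4 + 11)*97 = 130 + 15*97 = 130 + 1455 = 1585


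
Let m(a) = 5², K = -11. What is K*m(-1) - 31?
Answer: -306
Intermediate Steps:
m(a) = 25
K*m(-1) - 31 = -11*25 - 31 = -275 - 31 = -306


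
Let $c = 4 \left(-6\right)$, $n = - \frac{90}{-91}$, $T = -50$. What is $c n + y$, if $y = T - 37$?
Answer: $- \frac{10077}{91} \approx -110.74$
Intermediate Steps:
$n = \frac{90}{91}$ ($n = \left(-90\right) \left(- \frac{1}{91}\right) = \frac{90}{91} \approx 0.98901$)
$y = -87$ ($y = -50 - 37 = -87$)
$c = -24$
$c n + y = \left(-24\right) \frac{90}{91} - 87 = - \frac{2160}{91} - 87 = - \frac{10077}{91}$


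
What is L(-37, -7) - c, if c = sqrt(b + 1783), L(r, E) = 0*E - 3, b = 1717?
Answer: -3 - 10*sqrt(35) ≈ -62.161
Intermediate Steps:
L(r, E) = -3 (L(r, E) = 0 - 3 = -3)
c = 10*sqrt(35) (c = sqrt(1717 + 1783) = sqrt(3500) = 10*sqrt(35) ≈ 59.161)
L(-37, -7) - c = -3 - 10*sqrt(35)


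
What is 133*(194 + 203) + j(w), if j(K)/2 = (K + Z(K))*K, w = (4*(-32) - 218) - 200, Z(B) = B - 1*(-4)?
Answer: 1240897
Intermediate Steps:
Z(B) = 4 + B (Z(B) = B + 4 = 4 + B)
w = -546 (w = (-128 - 218) - 200 = -346 - 200 = -546)
j(K) = 2*K*(4 + 2*K) (j(K) = 2*((K + (4 + K))*K) = 2*((4 + 2*K)*K) = 2*(K*(4 + 2*K)) = 2*K*(4 + 2*K))
133*(194 + 203) + j(w) = 133*(194 + 203) + 4*(-546)*(2 - 546) = 133*397 + 4*(-546)*(-544) = 52801 + 1188096 = 1240897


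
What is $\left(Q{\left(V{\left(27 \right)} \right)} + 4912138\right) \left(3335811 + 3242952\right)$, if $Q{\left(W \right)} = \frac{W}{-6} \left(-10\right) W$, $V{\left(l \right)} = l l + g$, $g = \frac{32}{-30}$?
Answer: $\frac{1715660671170911}{45} \approx 3.8126 \cdot 10^{13}$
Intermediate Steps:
$g = - \frac{16}{15}$ ($g = 32 \left(- \frac{1}{30}\right) = - \frac{16}{15} \approx -1.0667$)
$V{\left(l \right)} = - \frac{16}{15} + l^{2}$ ($V{\left(l \right)} = l l - \frac{16}{15} = l^{2} - \frac{16}{15} = - \frac{16}{15} + l^{2}$)
$Q{\left(W \right)} = \frac{5 W^{2}}{3}$ ($Q{\left(W \right)} = W \left(- \frac{1}{6}\right) \left(-10\right) W = - \frac{W}{6} \left(-10\right) W = \frac{5 W}{3} W = \frac{5 W^{2}}{3}$)
$\left(Q{\left(V{\left(27 \right)} \right)} + 4912138\right) \left(3335811 + 3242952\right) = \left(\frac{5 \left(- \frac{16}{15} + 27^{2}\right)^{2}}{3} + 4912138\right) \left(3335811 + 3242952\right) = \left(\frac{5 \left(- \frac{16}{15} + 729\right)^{2}}{3} + 4912138\right) 6578763 = \left(\frac{5 \left(\frac{10919}{15}\right)^{2}}{3} + 4912138\right) 6578763 = \left(\frac{5}{3} \cdot \frac{119224561}{225} + 4912138\right) 6578763 = \left(\frac{119224561}{135} + 4912138\right) 6578763 = \frac{782363191}{135} \cdot 6578763 = \frac{1715660671170911}{45}$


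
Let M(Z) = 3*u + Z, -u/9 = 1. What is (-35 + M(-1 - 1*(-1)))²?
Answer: 3844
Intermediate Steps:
u = -9 (u = -9*1 = -9)
M(Z) = -27 + Z (M(Z) = 3*(-9) + Z = -27 + Z)
(-35 + M(-1 - 1*(-1)))² = (-35 + (-27 + (-1 - 1*(-1))))² = (-35 + (-27 + (-1 + 1)))² = (-35 + (-27 + 0))² = (-35 - 27)² = (-62)² = 3844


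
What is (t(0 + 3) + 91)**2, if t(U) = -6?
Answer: 7225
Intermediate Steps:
(t(0 + 3) + 91)**2 = (-6 + 91)**2 = 85**2 = 7225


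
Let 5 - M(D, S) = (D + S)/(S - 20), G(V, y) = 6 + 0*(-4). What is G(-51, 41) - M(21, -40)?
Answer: 79/60 ≈ 1.3167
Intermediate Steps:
G(V, y) = 6 (G(V, y) = 6 + 0 = 6)
M(D, S) = 5 - (D + S)/(-20 + S) (M(D, S) = 5 - (D + S)/(S - 20) = 5 - (D + S)/(-20 + S))
G(-51, 41) - M(21, -40) = 6 - (-100 - 1*21 + 4*(-40))/(-20 - 40) = 6 - (-100 - 21 - 160)/(-60) = 6 - (-1)*(-281)/60 = 6 - 1*281/60 = 6 - 281/60 = 79/60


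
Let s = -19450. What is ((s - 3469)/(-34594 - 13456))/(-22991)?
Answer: -22919/1104717550 ≈ -2.0746e-5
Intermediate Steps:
((s - 3469)/(-34594 - 13456))/(-22991) = ((-19450 - 3469)/(-34594 - 13456))/(-22991) = -22919/(-48050)*(-1/22991) = -22919*(-1/48050)*(-1/22991) = (22919/48050)*(-1/22991) = -22919/1104717550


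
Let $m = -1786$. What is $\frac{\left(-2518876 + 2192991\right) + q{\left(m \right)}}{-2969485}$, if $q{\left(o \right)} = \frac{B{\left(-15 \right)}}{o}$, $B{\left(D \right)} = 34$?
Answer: $\frac{291015322}{2651750105} \approx 0.10974$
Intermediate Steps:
$q{\left(o \right)} = \frac{34}{o}$
$\frac{\left(-2518876 + 2192991\right) + q{\left(m \right)}}{-2969485} = \frac{\left(-2518876 + 2192991\right) + \frac{34}{-1786}}{-2969485} = \left(-325885 + 34 \left(- \frac{1}{1786}\right)\right) \left(- \frac{1}{2969485}\right) = \left(-325885 - \frac{17}{893}\right) \left(- \frac{1}{2969485}\right) = \left(- \frac{291015322}{893}\right) \left(- \frac{1}{2969485}\right) = \frac{291015322}{2651750105}$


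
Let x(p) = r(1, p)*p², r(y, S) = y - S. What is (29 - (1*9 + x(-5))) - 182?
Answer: -312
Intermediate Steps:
x(p) = p²*(1 - p) (x(p) = (1 - p)*p² = p²*(1 - p))
(29 - (1*9 + x(-5))) - 182 = (29 - (1*9 + (-5)²*(1 - 1*(-5)))) - 182 = (29 - (9 + 25*(1 + 5))) - 182 = (29 - (9 + 25*6)) - 182 = (29 - (9 + 150)) - 182 = (29 - 1*159) - 182 = (29 - 159) - 182 = -130 - 182 = -312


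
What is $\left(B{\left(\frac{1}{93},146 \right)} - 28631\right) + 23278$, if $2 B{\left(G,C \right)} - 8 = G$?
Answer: $- \frac{994913}{186} \approx -5349.0$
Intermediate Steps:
$B{\left(G,C \right)} = 4 + \frac{G}{2}$
$\left(B{\left(\frac{1}{93},146 \right)} - 28631\right) + 23278 = \left(\left(4 + \frac{1}{2 \cdot 93}\right) - 28631\right) + 23278 = \left(\left(4 + \frac{1}{2} \cdot \frac{1}{93}\right) - 28631\right) + 23278 = \left(\left(4 + \frac{1}{186}\right) - 28631\right) + 23278 = \left(\frac{745}{186} - 28631\right) + 23278 = - \frac{5324621}{186} + 23278 = - \frac{994913}{186}$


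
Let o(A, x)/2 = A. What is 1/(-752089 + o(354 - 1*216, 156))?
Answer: -1/751813 ≈ -1.3301e-6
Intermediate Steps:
o(A, x) = 2*A
1/(-752089 + o(354 - 1*216, 156)) = 1/(-752089 + 2*(354 - 1*216)) = 1/(-752089 + 2*(354 - 216)) = 1/(-752089 + 2*138) = 1/(-752089 + 276) = 1/(-751813) = -1/751813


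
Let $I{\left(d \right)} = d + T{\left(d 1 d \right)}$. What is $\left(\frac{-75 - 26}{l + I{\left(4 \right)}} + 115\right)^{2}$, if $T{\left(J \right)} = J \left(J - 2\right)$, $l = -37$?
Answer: $\frac{478034496}{36481} \approx 13104.0$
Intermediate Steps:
$T{\left(J \right)} = J \left(-2 + J\right)$
$I{\left(d \right)} = d + d^{2} \left(-2 + d^{2}\right)$ ($I{\left(d \right)} = d + d 1 d \left(-2 + d 1 d\right) = d + d d \left(-2 + d d\right) = d + d^{2} \left(-2 + d^{2}\right)$)
$\left(\frac{-75 - 26}{l + I{\left(4 \right)}} + 115\right)^{2} = \left(\frac{-75 - 26}{-37 + 4 \left(1 + 4 \left(-2 + 4^{2}\right)\right)} + 115\right)^{2} = \left(- \frac{101}{-37 + 4 \left(1 + 4 \left(-2 + 16\right)\right)} + 115\right)^{2} = \left(- \frac{101}{-37 + 4 \left(1 + 4 \cdot 14\right)} + 115\right)^{2} = \left(- \frac{101}{-37 + 4 \left(1 + 56\right)} + 115\right)^{2} = \left(- \frac{101}{-37 + 4 \cdot 57} + 115\right)^{2} = \left(- \frac{101}{-37 + 228} + 115\right)^{2} = \left(- \frac{101}{191} + 115\right)^{2} = \left(\frac{21864}{191}\right)^{2} = \frac{478034496}{36481}$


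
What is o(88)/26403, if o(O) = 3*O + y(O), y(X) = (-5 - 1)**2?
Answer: 100/8801 ≈ 0.011362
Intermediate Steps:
y(X) = 36 (y(X) = (-6)**2 = 36)
o(O) = 36 + 3*O (o(O) = 3*O + 36 = 36 + 3*O)
o(88)/26403 = (36 + 3*88)/26403 = (36 + 264)*(1/26403) = 300*(1/26403) = 100/8801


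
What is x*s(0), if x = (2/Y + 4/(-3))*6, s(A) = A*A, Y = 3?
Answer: 0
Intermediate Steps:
s(A) = A²
x = -4 (x = (2/3 + 4/(-3))*6 = (2*(⅓) + 4*(-⅓))*6 = (⅔ - 4/3)*6 = -⅔*6 = -4)
x*s(0) = -4*0² = -4*0 = 0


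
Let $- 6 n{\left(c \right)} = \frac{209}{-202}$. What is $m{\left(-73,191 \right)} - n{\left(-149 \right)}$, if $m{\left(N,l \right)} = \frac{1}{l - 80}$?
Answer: $- \frac{2443}{14948} \approx -0.16343$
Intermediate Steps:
$m{\left(N,l \right)} = \frac{1}{-80 + l}$
$n{\left(c \right)} = \frac{209}{1212}$ ($n{\left(c \right)} = - \frac{209 \frac{1}{-202}}{6} = - \frac{209 \left(- \frac{1}{202}\right)}{6} = \left(- \frac{1}{6}\right) \left(- \frac{209}{202}\right) = \frac{209}{1212}$)
$m{\left(-73,191 \right)} - n{\left(-149 \right)} = \frac{1}{-80 + 191} - \frac{209}{1212} = \frac{1}{111} - \frac{209}{1212} = - \frac{2443}{14948}$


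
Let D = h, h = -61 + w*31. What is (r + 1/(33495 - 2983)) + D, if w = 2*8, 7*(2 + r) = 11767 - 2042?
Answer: 389211079/213584 ≈ 1822.3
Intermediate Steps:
r = 9711/7 (r = -2 + (11767 - 2042)/7 = -2 + (⅐)*9725 = -2 + 9725/7 = 9711/7 ≈ 1387.3)
w = 16
h = 435 (h = -61 + 16*31 = -61 + 496 = 435)
D = 435
(r + 1/(33495 - 2983)) + D = (9711/7 + 1/(33495 - 2983)) + 435 = (9711/7 + 1/30512) + 435 = 296302039/213584 + 435 = 389211079/213584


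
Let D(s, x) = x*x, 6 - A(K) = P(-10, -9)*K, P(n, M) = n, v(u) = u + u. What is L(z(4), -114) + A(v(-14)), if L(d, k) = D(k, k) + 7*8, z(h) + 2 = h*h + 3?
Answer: 12778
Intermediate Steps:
v(u) = 2*u
z(h) = 1 + h² (z(h) = -2 + (h*h + 3) = -2 + (h² + 3) = -2 + (3 + h²) = 1 + h²)
A(K) = 6 + 10*K (A(K) = 6 - (-10)*K = 6 + 10*K)
D(s, x) = x²
L(d, k) = 56 + k² (L(d, k) = k² + 7*8 = k² + 56 = 56 + k²)
L(z(4), -114) + A(v(-14)) = (56 + (-114)²) + (6 + 10*(2*(-14))) = (56 + 12996) + (6 + 10*(-28)) = 13052 + (6 - 280) = 13052 - 274 = 12778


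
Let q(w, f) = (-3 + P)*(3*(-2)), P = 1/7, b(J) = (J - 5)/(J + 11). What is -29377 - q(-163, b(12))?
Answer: -205759/7 ≈ -29394.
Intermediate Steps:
b(J) = (-5 + J)/(11 + J)
P = ⅐ ≈ 0.14286
q(w, f) = 120/7 (q(w, f) = (-3 + ⅐)*(3*(-2)) = -20/7*(-6) = 120/7)
-29377 - q(-163, b(12)) = -29377 - 1*120/7 = -29377 - 120/7 = -205759/7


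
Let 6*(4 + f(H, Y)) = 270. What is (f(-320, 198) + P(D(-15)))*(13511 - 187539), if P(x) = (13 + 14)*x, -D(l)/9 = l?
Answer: -641467208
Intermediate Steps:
D(l) = -9*l
P(x) = 27*x
f(H, Y) = 41 (f(H, Y) = -4 + (1/6)*270 = -4 + 45 = 41)
(f(-320, 198) + P(D(-15)))*(13511 - 187539) = (41 + 27*(-9*(-15)))*(13511 - 187539) = (41 + 27*135)*(-174028) = (41 + 3645)*(-174028) = 3686*(-174028) = -641467208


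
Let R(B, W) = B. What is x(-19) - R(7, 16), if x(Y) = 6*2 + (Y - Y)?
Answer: 5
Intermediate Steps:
x(Y) = 12 (x(Y) = 12 + 0 = 12)
x(-19) - R(7, 16) = 12 - 1*7 = 12 - 7 = 5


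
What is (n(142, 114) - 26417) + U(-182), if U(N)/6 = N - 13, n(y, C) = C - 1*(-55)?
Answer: -27418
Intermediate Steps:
n(y, C) = 55 + C (n(y, C) = C + 55 = 55 + C)
U(N) = -78 + 6*N (U(N) = 6*(N - 13) = 6*(-13 + N) = -78 + 6*N)
(n(142, 114) - 26417) + U(-182) = ((55 + 114) - 26417) + (-78 + 6*(-182)) = (169 - 26417) + (-78 - 1092) = -26248 - 1170 = -27418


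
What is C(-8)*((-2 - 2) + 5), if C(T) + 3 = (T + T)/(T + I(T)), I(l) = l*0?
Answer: -1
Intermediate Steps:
I(l) = 0
C(T) = -1 (C(T) = -3 + (T + T)/(T + 0) = -3 + (2*T)/T = -3 + 2 = -1)
C(-8)*((-2 - 2) + 5) = -((-2 - 2) + 5) = -(-4 + 5) = -1*1 = -1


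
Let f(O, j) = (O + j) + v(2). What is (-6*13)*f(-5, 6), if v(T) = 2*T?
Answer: -390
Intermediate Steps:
f(O, j) = 4 + O + j (f(O, j) = (O + j) + 2*2 = (O + j) + 4 = 4 + O + j)
(-6*13)*f(-5, 6) = (-6*13)*(4 - 5 + 6) = -78*5 = -390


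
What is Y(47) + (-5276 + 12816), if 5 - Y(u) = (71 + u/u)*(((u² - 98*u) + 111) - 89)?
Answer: 178545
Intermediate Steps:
Y(u) = -1579 - 72*u² + 7056*u (Y(u) = 5 - (71 + u/u)*(((u² - 98*u) + 111) - 89) = 5 - (71 + 1)*((111 + u² - 98*u) - 89) = 5 - 72*(22 + u² - 98*u) = 5 - (1584 - 7056*u + 72*u²) = 5 + (-1584 - 72*u² + 7056*u) = -1579 - 72*u² + 7056*u)
Y(47) + (-5276 + 12816) = (-1579 - 72*47² + 7056*47) + (-5276 + 12816) = (-1579 - 72*2209 + 331632) + 7540 = (-1579 - 159048 + 331632) + 7540 = 171005 + 7540 = 178545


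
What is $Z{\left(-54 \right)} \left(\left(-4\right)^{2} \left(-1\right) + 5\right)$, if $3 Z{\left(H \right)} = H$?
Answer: $198$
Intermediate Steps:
$Z{\left(H \right)} = \frac{H}{3}$
$Z{\left(-54 \right)} \left(\left(-4\right)^{2} \left(-1\right) + 5\right) = \frac{1}{3} \left(-54\right) \left(\left(-4\right)^{2} \left(-1\right) + 5\right) = - 18 \left(16 \left(-1\right) + 5\right) = - 18 \left(-16 + 5\right) = \left(-18\right) \left(-11\right) = 198$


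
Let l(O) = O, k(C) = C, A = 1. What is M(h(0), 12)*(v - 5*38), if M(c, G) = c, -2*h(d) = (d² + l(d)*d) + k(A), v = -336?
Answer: 263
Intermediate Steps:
h(d) = -½ - d² (h(d) = -((d² + d*d) + 1)/2 = -((d² + d²) + 1)/2 = -(2*d² + 1)/2 = -(1 + 2*d²)/2 = -½ - d²)
M(h(0), 12)*(v - 5*38) = (-½ - 1*0²)*(-336 - 5*38) = (-½ - 1*0)*(-336 - 190) = (-½ + 0)*(-526) = -½*(-526) = 263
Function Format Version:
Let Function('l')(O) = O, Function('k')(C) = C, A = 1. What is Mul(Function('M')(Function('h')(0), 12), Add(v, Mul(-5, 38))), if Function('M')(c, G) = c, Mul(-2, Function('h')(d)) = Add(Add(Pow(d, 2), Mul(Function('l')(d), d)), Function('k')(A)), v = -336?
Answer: 263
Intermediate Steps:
Function('h')(d) = Add(Rational(-1, 2), Mul(-1, Pow(d, 2))) (Function('h')(d) = Mul(Rational(-1, 2), Add(Add(Pow(d, 2), Mul(d, d)), 1)) = Mul(Rational(-1, 2), Add(Add(Pow(d, 2), Pow(d, 2)), 1)) = Mul(Rational(-1, 2), Add(Mul(2, Pow(d, 2)), 1)) = Mul(Rational(-1, 2), Add(1, Mul(2, Pow(d, 2)))) = Add(Rational(-1, 2), Mul(-1, Pow(d, 2))))
Mul(Function('M')(Function('h')(0), 12), Add(v, Mul(-5, 38))) = Mul(Add(Rational(-1, 2), Mul(-1, Pow(0, 2))), Add(-336, Mul(-5, 38))) = Mul(Add(Rational(-1, 2), Mul(-1, 0)), Add(-336, -190)) = Mul(Add(Rational(-1, 2), 0), -526) = Mul(Rational(-1, 2), -526) = 263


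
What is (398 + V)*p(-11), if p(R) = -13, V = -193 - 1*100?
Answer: -1365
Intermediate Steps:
V = -293 (V = -193 - 100 = -293)
(398 + V)*p(-11) = (398 - 293)*(-13) = 105*(-13) = -1365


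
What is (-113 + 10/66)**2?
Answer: 13868176/1089 ≈ 12735.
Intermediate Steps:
(-113 + 10/66)**2 = (-113 + 10*(1/66))**2 = (-113 + 5/33)**2 = (-3724/33)**2 = 13868176/1089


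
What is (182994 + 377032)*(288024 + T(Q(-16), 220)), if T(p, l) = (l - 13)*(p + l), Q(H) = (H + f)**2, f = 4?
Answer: 203497767672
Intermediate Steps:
Q(H) = (4 + H)**2 (Q(H) = (H + 4)**2 = (4 + H)**2)
T(p, l) = (-13 + l)*(l + p)
(182994 + 377032)*(288024 + T(Q(-16), 220)) = (182994 + 377032)*(288024 + (220**2 - 13*220 - 13*(4 - 16)**2 + 220*(4 - 16)**2)) = 560026*(288024 + (48400 - 2860 - 13*(-12)**2 + 220*(-12)**2)) = 560026*(288024 + (48400 - 2860 - 13*144 + 220*144)) = 560026*(288024 + (48400 - 2860 - 1872 + 31680)) = 560026*(288024 + 75348) = 560026*363372 = 203497767672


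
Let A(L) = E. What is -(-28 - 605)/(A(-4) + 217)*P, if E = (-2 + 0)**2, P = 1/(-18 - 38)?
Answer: -633/12376 ≈ -0.051147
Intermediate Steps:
P = -1/56 (P = 1/(-56) = -1/56 ≈ -0.017857)
E = 4 (E = (-2)**2 = 4)
A(L) = 4
-(-28 - 605)/(A(-4) + 217)*P = -(-28 - 605)/(4 + 217)*(-1)/56 = -(-633/221)*(-1)/56 = -(-633*1/221)*(-1)/56 = -(-633)*(-1)/(221*56) = -1*633/12376 = -633/12376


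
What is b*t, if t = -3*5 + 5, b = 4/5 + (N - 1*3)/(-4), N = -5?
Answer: -28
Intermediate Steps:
b = 14/5 (b = 4/5 + (-5 - 1*3)/(-4) = 4*(⅕) + (-5 - 3)*(-¼) = ⅘ - 8*(-¼) = ⅘ + 2 = 14/5 ≈ 2.8000)
t = -10 (t = -15 + 5 = -10)
b*t = (14/5)*(-10) = -28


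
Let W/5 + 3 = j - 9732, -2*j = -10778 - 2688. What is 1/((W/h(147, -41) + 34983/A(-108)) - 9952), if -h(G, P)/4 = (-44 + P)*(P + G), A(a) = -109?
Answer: -392836/4035746213 ≈ -9.7339e-5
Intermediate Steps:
j = 6733 (j = -(-10778 - 2688)/2 = -½*(-13466) = 6733)
h(G, P) = -4*(-44 + P)*(G + P) (h(G, P) = -4*(-44 + P)*(P + G) = -4*(-44 + P)*(G + P))
W = -15010 (W = -15 + 5*(6733 - 9732) = -15 + 5*(-2999) = -15 - 14995 = -15010)
1/((W/h(147, -41) + 34983/A(-108)) - 9952) = 1/((-15010/(-4*(-41)² + 176*147 + 176*(-41) - 4*147*(-41)) + 34983/(-109)) - 9952) = 1/((-15010/(-4*1681 + 25872 - 7216 + 24108) + 34983*(-1/109)) - 9952) = 1/((-15010/(-6724 + 25872 - 7216 + 24108) - 34983/109) - 9952) = 1/((-15010/36040 - 34983/109) - 9952) = 1/((-15010*1/36040 - 34983/109) - 9952) = 1/((-1501/3604 - 34983/109) - 9952) = 1/(-126242341/392836 - 9952) = 1/(-4035746213/392836) = -392836/4035746213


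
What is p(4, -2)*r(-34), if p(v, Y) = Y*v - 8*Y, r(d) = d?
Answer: -272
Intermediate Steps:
p(v, Y) = -8*Y + Y*v
p(4, -2)*r(-34) = -2*(-8 + 4)*(-34) = -2*(-4)*(-34) = 8*(-34) = -272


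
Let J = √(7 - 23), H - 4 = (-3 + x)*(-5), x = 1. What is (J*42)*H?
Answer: 2352*I ≈ 2352.0*I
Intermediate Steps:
H = 14 (H = 4 + (-3 + 1)*(-5) = 4 - 2*(-5) = 4 + 10 = 14)
J = 4*I (J = √(-16) = 4*I ≈ 4.0*I)
(J*42)*H = ((4*I)*42)*14 = (168*I)*14 = 2352*I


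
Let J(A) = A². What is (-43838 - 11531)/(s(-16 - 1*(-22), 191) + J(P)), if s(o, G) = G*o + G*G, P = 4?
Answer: -55369/37643 ≈ -1.4709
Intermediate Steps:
s(o, G) = G² + G*o (s(o, G) = G*o + G² = G² + G*o)
(-43838 - 11531)/(s(-16 - 1*(-22), 191) + J(P)) = (-43838 - 11531)/(191*(191 + (-16 - 1*(-22))) + 4²) = -55369/(191*(191 + (-16 + 22)) + 16) = -55369/(191*(191 + 6) + 16) = -55369/(191*197 + 16) = -55369/(37627 + 16) = -55369/37643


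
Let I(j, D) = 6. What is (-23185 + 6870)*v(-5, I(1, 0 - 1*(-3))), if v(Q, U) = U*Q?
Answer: 489450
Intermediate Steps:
v(Q, U) = Q*U
(-23185 + 6870)*v(-5, I(1, 0 - 1*(-3))) = (-23185 + 6870)*(-5*6) = -16315*(-30) = 489450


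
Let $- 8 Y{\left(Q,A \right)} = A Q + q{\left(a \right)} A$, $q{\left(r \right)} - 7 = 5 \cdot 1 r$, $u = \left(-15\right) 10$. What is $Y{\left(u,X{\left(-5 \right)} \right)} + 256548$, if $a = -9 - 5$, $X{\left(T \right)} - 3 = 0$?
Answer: $\frac{2053023}{8} \approx 2.5663 \cdot 10^{5}$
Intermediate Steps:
$X{\left(T \right)} = 3$ ($X{\left(T \right)} = 3 + 0 = 3$)
$u = -150$
$a = -14$
$q{\left(r \right)} = 7 + 5 r$ ($q{\left(r \right)} = 7 + 5 \cdot 1 r = 7 + 5 r$)
$Y{\left(Q,A \right)} = \frac{63 A}{8} - \frac{A Q}{8}$ ($Y{\left(Q,A \right)} = - \frac{A Q + \left(7 + 5 \left(-14\right)\right) A}{8} = - \frac{A Q + \left(7 - 70\right) A}{8} = - \frac{A Q - 63 A}{8} = - \frac{- 63 A + A Q}{8} = \frac{63 A}{8} - \frac{A Q}{8}$)
$Y{\left(u,X{\left(-5 \right)} \right)} + 256548 = \frac{1}{8} \cdot 3 \left(63 - -150\right) + 256548 = \frac{1}{8} \cdot 3 \left(63 + 150\right) + 256548 = \frac{1}{8} \cdot 3 \cdot 213 + 256548 = \frac{639}{8} + 256548 = \frac{2053023}{8}$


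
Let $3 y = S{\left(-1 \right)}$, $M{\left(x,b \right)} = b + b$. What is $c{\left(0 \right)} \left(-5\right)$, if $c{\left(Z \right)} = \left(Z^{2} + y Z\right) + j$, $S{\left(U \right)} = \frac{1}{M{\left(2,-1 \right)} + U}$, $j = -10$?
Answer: $50$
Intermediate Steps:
$M{\left(x,b \right)} = 2 b$
$S{\left(U \right)} = \frac{1}{-2 + U}$ ($S{\left(U \right)} = \frac{1}{2 \left(-1\right) + U} = \frac{1}{-2 + U}$)
$y = - \frac{1}{9}$ ($y = \frac{1}{3 \left(-2 - 1\right)} = \frac{1}{3 \left(-3\right)} = \frac{1}{3} \left(- \frac{1}{3}\right) = - \frac{1}{9} \approx -0.11111$)
$c{\left(Z \right)} = -10 + Z^{2} - \frac{Z}{9}$ ($c{\left(Z \right)} = \left(Z^{2} - \frac{Z}{9}\right) - 10 = -10 + Z^{2} - \frac{Z}{9}$)
$c{\left(0 \right)} \left(-5\right) = \left(-10 + 0^{2} - 0\right) \left(-5\right) = \left(-10 + 0 + 0\right) \left(-5\right) = \left(-10\right) \left(-5\right) = 50$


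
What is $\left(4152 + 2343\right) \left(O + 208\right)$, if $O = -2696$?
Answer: $-16159560$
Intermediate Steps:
$\left(4152 + 2343\right) \left(O + 208\right) = \left(4152 + 2343\right) \left(-2696 + 208\right) = 6495 \left(-2488\right) = -16159560$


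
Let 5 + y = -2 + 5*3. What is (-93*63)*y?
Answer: -46872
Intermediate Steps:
y = 8 (y = -5 + (-2 + 5*3) = -5 + (-2 + 15) = -5 + 13 = 8)
(-93*63)*y = -93*63*8 = -5859*8 = -46872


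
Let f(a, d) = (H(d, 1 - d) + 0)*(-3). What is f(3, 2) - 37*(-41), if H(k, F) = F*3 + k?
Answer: 1520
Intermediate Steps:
H(k, F) = k + 3*F (H(k, F) = 3*F + k = k + 3*F)
f(a, d) = -9 + 6*d (f(a, d) = ((d + 3*(1 - d)) + 0)*(-3) = ((d + (3 - 3*d)) + 0)*(-3) = ((3 - 2*d) + 0)*(-3) = (3 - 2*d)*(-3) = -9 + 6*d)
f(3, 2) - 37*(-41) = (-9 + 6*2) - 37*(-41) = (-9 + 12) + 1517 = 3 + 1517 = 1520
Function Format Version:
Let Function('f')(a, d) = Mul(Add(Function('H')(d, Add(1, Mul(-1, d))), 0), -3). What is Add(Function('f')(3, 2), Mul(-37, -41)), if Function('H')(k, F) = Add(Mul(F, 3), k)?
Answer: 1520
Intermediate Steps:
Function('H')(k, F) = Add(k, Mul(3, F)) (Function('H')(k, F) = Add(Mul(3, F), k) = Add(k, Mul(3, F)))
Function('f')(a, d) = Add(-9, Mul(6, d)) (Function('f')(a, d) = Mul(Add(Add(d, Mul(3, Add(1, Mul(-1, d)))), 0), -3) = Mul(Add(Add(d, Add(3, Mul(-3, d))), 0), -3) = Mul(Add(Add(3, Mul(-2, d)), 0), -3) = Mul(Add(3, Mul(-2, d)), -3) = Add(-9, Mul(6, d)))
Add(Function('f')(3, 2), Mul(-37, -41)) = Add(Add(-9, Mul(6, 2)), Mul(-37, -41)) = Add(Add(-9, 12), 1517) = Add(3, 1517) = 1520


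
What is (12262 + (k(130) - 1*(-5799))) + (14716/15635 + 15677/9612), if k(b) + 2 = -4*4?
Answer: 2711953915747/150283620 ≈ 18046.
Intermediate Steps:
k(b) = -18 (k(b) = -2 - 4*4 = -2 - 16 = -18)
(12262 + (k(130) - 1*(-5799))) + (14716/15635 + 15677/9612) = (12262 + (-18 - 1*(-5799))) + (14716/15635 + 15677/9612) = (12262 + (-18 + 5799)) + (14716*(1/15635) + 15677*(1/9612)) = (12262 + 5781) + (14716/15635 + 15677/9612) = 18043 + 386560087/150283620 = 2711953915747/150283620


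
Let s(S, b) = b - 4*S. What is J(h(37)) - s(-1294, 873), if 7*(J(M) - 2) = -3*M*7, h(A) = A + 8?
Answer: -6182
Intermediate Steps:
h(A) = 8 + A
J(M) = 2 - 3*M (J(M) = 2 + (-3*M*7)/7 = 2 + (-21*M)/7 = 2 - 3*M)
J(h(37)) - s(-1294, 873) = (2 - 3*(8 + 37)) - (873 - 4*(-1294)) = (2 - 3*45) - (873 + 5176) = (2 - 135) - 1*6049 = -133 - 6049 = -6182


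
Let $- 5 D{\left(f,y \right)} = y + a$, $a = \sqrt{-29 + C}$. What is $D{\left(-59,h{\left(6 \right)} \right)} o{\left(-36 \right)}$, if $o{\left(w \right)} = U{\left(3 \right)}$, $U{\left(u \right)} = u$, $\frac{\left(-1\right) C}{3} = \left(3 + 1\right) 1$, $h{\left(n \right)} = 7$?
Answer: $- \frac{21}{5} - \frac{3 i \sqrt{41}}{5} \approx -4.2 - 3.8419 i$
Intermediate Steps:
$C = -12$ ($C = - 3 \left(3 + 1\right) 1 = - 3 \cdot 4 \cdot 1 = \left(-3\right) 4 = -12$)
$a = i \sqrt{41}$ ($a = \sqrt{-29 - 12} = \sqrt{-41} = i \sqrt{41} \approx 6.4031 i$)
$o{\left(w \right)} = 3$
$D{\left(f,y \right)} = - \frac{y}{5} - \frac{i \sqrt{41}}{5}$ ($D{\left(f,y \right)} = - \frac{y + i \sqrt{41}}{5} = - \frac{y}{5} - \frac{i \sqrt{41}}{5}$)
$D{\left(-59,h{\left(6 \right)} \right)} o{\left(-36 \right)} = \left(\left(- \frac{1}{5}\right) 7 - \frac{i \sqrt{41}}{5}\right) 3 = \left(- \frac{7}{5} - \frac{i \sqrt{41}}{5}\right) 3 = - \frac{21}{5} - \frac{3 i \sqrt{41}}{5}$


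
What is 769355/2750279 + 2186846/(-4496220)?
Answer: -1277623645967/6182929722690 ≈ -0.20664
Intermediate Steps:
769355/2750279 + 2186846/(-4496220) = 769355*(1/2750279) + 2186846*(-1/4496220) = 769355/2750279 - 1093423/2248110 = -1277623645967/6182929722690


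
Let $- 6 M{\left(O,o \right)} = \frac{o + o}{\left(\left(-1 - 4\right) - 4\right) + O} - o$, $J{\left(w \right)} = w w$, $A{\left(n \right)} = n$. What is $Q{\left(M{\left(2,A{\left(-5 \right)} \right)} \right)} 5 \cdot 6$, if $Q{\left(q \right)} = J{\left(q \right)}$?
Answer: $\frac{3375}{98} \approx 34.439$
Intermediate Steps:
$J{\left(w \right)} = w^{2}$
$M{\left(O,o \right)} = \frac{o}{6} - \frac{o}{3 \left(-9 + O\right)}$ ($M{\left(O,o \right)} = - \frac{\frac{o + o}{\left(\left(-1 - 4\right) - 4\right) + O} - o}{6} = - \frac{\frac{2 o}{\left(-5 - 4\right) + O} - o}{6} = - \frac{\frac{2 o}{-9 + O} - o}{6} = - \frac{- o + \frac{2 o}{-9 + O}}{6} = \frac{o}{6} - \frac{o}{3 \left(-9 + O\right)}$)
$Q{\left(q \right)} = q^{2}$
$Q{\left(M{\left(2,A{\left(-5 \right)} \right)} \right)} 5 \cdot 6 = \left(\frac{1}{6} \left(-5\right) \frac{1}{-9 + 2} \left(-11 + 2\right)\right)^{2} \cdot 5 \cdot 6 = \left(\frac{1}{6} \left(-5\right) \frac{1}{-7} \left(-9\right)\right)^{2} \cdot 30 = \left(\frac{1}{6} \left(-5\right) \left(- \frac{1}{7}\right) \left(-9\right)\right)^{2} \cdot 30 = \left(- \frac{15}{14}\right)^{2} \cdot 30 = \frac{225}{196} \cdot 30 = \frac{3375}{98}$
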